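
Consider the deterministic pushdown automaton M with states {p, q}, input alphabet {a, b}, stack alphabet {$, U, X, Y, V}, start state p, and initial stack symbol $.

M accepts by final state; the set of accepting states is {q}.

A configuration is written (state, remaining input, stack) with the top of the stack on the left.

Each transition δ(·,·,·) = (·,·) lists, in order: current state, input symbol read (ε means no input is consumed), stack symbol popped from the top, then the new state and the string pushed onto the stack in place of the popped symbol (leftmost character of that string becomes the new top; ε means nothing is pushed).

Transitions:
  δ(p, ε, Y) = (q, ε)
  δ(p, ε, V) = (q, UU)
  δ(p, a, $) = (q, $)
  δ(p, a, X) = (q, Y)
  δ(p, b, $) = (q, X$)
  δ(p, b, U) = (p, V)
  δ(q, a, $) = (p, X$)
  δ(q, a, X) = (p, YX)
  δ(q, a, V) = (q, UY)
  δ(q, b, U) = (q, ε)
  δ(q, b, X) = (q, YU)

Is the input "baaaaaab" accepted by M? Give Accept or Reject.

Accept

(p, baaaaaab, $) ⊢ (q, aaaaaab, X$) ⊢ (p, aaaaab, YX$) ⊢ (q, aaaaab, X$) ⊢ (p, aaaab, YX$) ⊢ (q, aaaab, X$) ⊢ (p, aaab, YX$) ⊢ (q, aaab, X$) ⊢ (p, aab, YX$) ⊢ (q, aab, X$) ⊢ (p, ab, YX$) ⊢ (q, ab, X$) ⊢ (p, b, YX$) ⊢ (q, b, X$) ⊢ (q, ε, YU$)
All input consumed; state q ∈ F.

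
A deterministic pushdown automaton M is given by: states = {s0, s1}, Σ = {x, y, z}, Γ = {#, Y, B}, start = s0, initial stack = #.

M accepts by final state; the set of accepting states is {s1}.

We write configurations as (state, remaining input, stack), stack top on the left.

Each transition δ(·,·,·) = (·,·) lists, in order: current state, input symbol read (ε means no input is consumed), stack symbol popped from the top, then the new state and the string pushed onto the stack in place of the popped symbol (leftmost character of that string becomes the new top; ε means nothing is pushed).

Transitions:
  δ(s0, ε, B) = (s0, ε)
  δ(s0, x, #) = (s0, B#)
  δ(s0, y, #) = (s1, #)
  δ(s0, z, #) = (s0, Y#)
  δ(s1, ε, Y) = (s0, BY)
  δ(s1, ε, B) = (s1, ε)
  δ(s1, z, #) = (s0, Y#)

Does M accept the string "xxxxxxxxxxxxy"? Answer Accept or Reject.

(s0, xxxxxxxxxxxxy, #)
  read x, top #: go to s0, push B# → (s0, xxxxxxxxxxxy, B#)
  ε-move, top B: go to s0, push ε → (s0, xxxxxxxxxxxy, #)
  read x, top #: go to s0, push B# → (s0, xxxxxxxxxxy, B#)
  ε-move, top B: go to s0, push ε → (s0, xxxxxxxxxxy, #)
  read x, top #: go to s0, push B# → (s0, xxxxxxxxxy, B#)
  ε-move, top B: go to s0, push ε → (s0, xxxxxxxxxy, #)
  read x, top #: go to s0, push B# → (s0, xxxxxxxxy, B#)
  ε-move, top B: go to s0, push ε → (s0, xxxxxxxxy, #)
  read x, top #: go to s0, push B# → (s0, xxxxxxxy, B#)
  ε-move, top B: go to s0, push ε → (s0, xxxxxxxy, #)
  read x, top #: go to s0, push B# → (s0, xxxxxxy, B#)
  ε-move, top B: go to s0, push ε → (s0, xxxxxxy, #)
  read x, top #: go to s0, push B# → (s0, xxxxxy, B#)
  ε-move, top B: go to s0, push ε → (s0, xxxxxy, #)
  read x, top #: go to s0, push B# → (s0, xxxxy, B#)
  ε-move, top B: go to s0, push ε → (s0, xxxxy, #)
  read x, top #: go to s0, push B# → (s0, xxxy, B#)
  ε-move, top B: go to s0, push ε → (s0, xxxy, #)
  read x, top #: go to s0, push B# → (s0, xxy, B#)
  ε-move, top B: go to s0, push ε → (s0, xxy, #)
  read x, top #: go to s0, push B# → (s0, xy, B#)
  ε-move, top B: go to s0, push ε → (s0, xy, #)
  read x, top #: go to s0, push B# → (s0, y, B#)
  ε-move, top B: go to s0, push ε → (s0, y, #)
  read y, top #: go to s1, push # → (s1, ε, #)
All input consumed; state s1 ∈ F.

Accept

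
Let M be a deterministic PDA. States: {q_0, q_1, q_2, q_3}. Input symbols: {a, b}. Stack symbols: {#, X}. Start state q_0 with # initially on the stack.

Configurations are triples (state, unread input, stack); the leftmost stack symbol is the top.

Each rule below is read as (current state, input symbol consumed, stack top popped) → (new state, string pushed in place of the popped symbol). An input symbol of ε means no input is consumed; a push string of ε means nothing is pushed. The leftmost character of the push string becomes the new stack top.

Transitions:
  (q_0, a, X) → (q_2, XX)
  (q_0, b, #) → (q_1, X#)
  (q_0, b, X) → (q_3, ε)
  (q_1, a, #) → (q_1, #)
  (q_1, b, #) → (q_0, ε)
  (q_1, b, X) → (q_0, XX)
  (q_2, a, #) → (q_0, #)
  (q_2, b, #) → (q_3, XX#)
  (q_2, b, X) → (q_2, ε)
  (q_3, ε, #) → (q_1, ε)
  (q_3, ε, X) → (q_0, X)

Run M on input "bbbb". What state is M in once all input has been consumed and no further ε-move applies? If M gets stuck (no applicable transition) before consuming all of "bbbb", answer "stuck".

(q_0, bbbb, #) ⊢ (q_1, bbb, X#) ⊢ (q_0, bb, XX#) ⊢ (q_3, b, X#) ⊢ (q_0, b, X#) ⊢ (q_3, ε, #) ⊢ (q_1, ε, ε)
All input consumed; M is in state q_1.

q_1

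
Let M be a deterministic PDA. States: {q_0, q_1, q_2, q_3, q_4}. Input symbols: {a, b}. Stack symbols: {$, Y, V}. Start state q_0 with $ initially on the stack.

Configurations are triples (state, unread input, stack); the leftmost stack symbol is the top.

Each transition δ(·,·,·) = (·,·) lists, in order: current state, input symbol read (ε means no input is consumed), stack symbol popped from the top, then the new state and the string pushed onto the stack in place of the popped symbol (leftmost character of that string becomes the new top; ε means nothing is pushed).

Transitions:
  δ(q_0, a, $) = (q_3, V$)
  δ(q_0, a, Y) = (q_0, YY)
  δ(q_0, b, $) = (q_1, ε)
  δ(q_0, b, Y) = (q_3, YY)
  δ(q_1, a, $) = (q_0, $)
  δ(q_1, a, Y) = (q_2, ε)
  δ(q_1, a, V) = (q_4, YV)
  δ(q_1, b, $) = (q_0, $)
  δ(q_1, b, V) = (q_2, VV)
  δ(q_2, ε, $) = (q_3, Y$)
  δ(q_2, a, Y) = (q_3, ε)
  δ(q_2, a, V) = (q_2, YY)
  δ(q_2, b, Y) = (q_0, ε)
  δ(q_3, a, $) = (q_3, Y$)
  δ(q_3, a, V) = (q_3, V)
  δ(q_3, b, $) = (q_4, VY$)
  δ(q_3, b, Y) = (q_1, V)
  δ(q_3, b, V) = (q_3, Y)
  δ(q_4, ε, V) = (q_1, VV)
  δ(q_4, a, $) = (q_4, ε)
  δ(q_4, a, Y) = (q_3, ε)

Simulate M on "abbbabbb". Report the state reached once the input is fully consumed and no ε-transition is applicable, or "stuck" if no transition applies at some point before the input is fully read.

q_1

(q_0, abbbabbb, $) ⊢ (q_3, bbbabbb, V$) ⊢ (q_3, bbabbb, Y$) ⊢ (q_1, babbb, V$) ⊢ (q_2, abbb, VV$) ⊢ (q_2, bbb, YYV$) ⊢ (q_0, bb, YV$) ⊢ (q_3, b, YYV$) ⊢ (q_1, ε, VYV$)
All input consumed; M is in state q_1.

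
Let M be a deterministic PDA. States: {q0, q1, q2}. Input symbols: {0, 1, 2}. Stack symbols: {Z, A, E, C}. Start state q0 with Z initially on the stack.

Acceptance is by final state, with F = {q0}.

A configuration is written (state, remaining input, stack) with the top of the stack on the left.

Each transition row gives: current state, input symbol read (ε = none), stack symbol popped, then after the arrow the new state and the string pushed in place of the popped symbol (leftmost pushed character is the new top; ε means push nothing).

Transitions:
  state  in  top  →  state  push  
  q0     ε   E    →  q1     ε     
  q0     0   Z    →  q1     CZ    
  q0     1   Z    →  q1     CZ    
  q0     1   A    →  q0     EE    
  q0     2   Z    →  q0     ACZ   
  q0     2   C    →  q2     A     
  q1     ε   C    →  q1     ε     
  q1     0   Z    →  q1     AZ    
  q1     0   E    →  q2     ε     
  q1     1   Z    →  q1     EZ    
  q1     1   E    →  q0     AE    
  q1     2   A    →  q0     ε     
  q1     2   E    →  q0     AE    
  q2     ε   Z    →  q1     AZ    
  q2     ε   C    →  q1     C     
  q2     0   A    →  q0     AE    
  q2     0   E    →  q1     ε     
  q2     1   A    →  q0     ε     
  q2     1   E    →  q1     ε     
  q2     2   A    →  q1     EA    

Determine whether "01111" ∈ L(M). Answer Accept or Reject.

Accept

(q0, 01111, Z)
  read 0, top Z: go to q1, push CZ → (q1, 1111, CZ)
  ε-move, top C: go to q1, push ε → (q1, 1111, Z)
  read 1, top Z: go to q1, push EZ → (q1, 111, EZ)
  read 1, top E: go to q0, push AE → (q0, 11, AEZ)
  read 1, top A: go to q0, push EE → (q0, 1, EEEZ)
  ε-move, top E: go to q1, push ε → (q1, 1, EEZ)
  read 1, top E: go to q0, push AE → (q0, ε, AEEZ)
All input consumed; state q0 ∈ F.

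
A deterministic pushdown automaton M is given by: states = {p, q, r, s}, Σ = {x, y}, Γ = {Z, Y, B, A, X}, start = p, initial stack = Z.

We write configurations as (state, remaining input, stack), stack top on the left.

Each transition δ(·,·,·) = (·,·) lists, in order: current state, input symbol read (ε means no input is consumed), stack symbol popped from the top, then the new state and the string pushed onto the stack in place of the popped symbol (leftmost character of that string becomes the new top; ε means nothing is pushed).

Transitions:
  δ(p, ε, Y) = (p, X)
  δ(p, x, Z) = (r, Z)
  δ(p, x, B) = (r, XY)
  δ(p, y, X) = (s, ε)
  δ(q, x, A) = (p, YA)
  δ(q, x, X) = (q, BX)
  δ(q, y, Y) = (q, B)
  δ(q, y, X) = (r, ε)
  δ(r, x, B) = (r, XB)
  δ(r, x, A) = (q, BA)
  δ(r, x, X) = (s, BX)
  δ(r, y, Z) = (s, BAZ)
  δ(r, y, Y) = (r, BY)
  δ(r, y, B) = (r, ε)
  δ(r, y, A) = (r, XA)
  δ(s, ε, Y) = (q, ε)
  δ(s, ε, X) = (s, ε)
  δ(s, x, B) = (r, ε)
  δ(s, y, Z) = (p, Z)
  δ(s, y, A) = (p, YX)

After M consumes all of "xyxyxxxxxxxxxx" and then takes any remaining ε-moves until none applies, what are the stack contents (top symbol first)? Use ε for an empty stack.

XAZ

(p, xyxyxxxxxxxxxx, Z) ⊢ (r, yxyxxxxxxxxxx, Z) ⊢ (s, xyxxxxxxxxxx, BAZ) ⊢ (r, yxxxxxxxxxx, AZ) ⊢ (r, xxxxxxxxxx, XAZ) ⊢ (s, xxxxxxxxx, BXAZ) ⊢ (r, xxxxxxxx, XAZ) ⊢ (s, xxxxxxx, BXAZ) ⊢ (r, xxxxxx, XAZ) ⊢ (s, xxxxx, BXAZ) ⊢ (r, xxxx, XAZ) ⊢ (s, xxx, BXAZ) ⊢ (r, xx, XAZ) ⊢ (s, x, BXAZ) ⊢ (r, ε, XAZ)
All input consumed in state r with stack XAZ.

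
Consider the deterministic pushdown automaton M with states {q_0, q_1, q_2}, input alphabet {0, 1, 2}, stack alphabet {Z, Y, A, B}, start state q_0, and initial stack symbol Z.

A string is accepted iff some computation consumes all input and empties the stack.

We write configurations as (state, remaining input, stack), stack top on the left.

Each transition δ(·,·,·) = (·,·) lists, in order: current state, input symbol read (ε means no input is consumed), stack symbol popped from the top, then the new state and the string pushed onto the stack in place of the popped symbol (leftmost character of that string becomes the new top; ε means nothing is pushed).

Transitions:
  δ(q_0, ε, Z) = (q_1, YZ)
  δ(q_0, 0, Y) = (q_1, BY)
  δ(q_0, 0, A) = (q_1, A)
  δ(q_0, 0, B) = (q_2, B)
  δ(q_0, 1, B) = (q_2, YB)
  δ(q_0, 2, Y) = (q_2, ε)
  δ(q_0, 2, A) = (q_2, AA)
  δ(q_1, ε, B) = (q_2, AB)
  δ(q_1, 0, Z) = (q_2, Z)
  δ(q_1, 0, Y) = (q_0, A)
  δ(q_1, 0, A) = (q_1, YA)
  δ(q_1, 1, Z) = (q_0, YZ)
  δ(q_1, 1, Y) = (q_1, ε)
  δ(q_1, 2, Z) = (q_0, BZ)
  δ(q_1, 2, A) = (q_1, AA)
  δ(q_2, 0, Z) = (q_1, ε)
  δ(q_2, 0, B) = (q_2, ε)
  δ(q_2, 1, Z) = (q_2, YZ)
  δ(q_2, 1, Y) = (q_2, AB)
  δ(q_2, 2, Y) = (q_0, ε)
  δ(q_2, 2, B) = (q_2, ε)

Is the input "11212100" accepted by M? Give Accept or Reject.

(q_0, 11212100, Z) ⊢ (q_1, 11212100, YZ) ⊢ (q_1, 1212100, Z) ⊢ (q_0, 212100, YZ) ⊢ (q_2, 12100, Z) ⊢ (q_2, 2100, YZ) ⊢ (q_0, 100, Z) ⊢ (q_1, 100, YZ) ⊢ (q_1, 00, Z) ⊢ (q_2, 0, Z) ⊢ (q_1, ε, ε)
All input consumed and the stack is empty.

Accept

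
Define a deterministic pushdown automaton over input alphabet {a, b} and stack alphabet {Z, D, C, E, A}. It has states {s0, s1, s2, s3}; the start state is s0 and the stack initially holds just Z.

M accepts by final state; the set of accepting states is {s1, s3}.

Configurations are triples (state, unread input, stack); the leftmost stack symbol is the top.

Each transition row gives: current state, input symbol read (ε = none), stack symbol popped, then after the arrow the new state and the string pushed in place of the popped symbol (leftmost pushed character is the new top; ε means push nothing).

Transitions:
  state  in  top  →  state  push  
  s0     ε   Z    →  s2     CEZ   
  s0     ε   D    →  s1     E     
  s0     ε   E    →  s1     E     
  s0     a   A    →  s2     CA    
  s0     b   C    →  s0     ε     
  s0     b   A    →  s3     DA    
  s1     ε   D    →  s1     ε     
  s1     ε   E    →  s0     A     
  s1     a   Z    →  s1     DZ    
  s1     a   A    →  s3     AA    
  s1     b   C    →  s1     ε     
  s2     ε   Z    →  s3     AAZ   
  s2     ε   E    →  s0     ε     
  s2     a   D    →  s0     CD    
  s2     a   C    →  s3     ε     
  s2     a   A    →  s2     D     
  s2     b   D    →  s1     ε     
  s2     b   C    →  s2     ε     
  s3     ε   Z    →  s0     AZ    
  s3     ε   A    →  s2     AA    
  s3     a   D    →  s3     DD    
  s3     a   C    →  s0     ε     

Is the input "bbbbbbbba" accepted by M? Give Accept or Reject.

(s0, bbbbbbbba, Z)
  ε-move, top Z: go to s2, push CEZ → (s2, bbbbbbbba, CEZ)
  read b, top C: go to s2, push ε → (s2, bbbbbbba, EZ)
  ε-move, top E: go to s0, push ε → (s0, bbbbbbba, Z)
  ε-move, top Z: go to s2, push CEZ → (s2, bbbbbbba, CEZ)
  read b, top C: go to s2, push ε → (s2, bbbbbba, EZ)
  ε-move, top E: go to s0, push ε → (s0, bbbbbba, Z)
  ε-move, top Z: go to s2, push CEZ → (s2, bbbbbba, CEZ)
  read b, top C: go to s2, push ε → (s2, bbbbba, EZ)
  ε-move, top E: go to s0, push ε → (s0, bbbbba, Z)
  ε-move, top Z: go to s2, push CEZ → (s2, bbbbba, CEZ)
  read b, top C: go to s2, push ε → (s2, bbbba, EZ)
  ε-move, top E: go to s0, push ε → (s0, bbbba, Z)
  ε-move, top Z: go to s2, push CEZ → (s2, bbbba, CEZ)
  read b, top C: go to s2, push ε → (s2, bbba, EZ)
  ε-move, top E: go to s0, push ε → (s0, bbba, Z)
  ε-move, top Z: go to s2, push CEZ → (s2, bbba, CEZ)
  read b, top C: go to s2, push ε → (s2, bba, EZ)
  ε-move, top E: go to s0, push ε → (s0, bba, Z)
  ε-move, top Z: go to s2, push CEZ → (s2, bba, CEZ)
  read b, top C: go to s2, push ε → (s2, ba, EZ)
  ε-move, top E: go to s0, push ε → (s0, ba, Z)
  ε-move, top Z: go to s2, push CEZ → (s2, ba, CEZ)
  read b, top C: go to s2, push ε → (s2, a, EZ)
  ε-move, top E: go to s0, push ε → (s0, a, Z)
  ε-move, top Z: go to s2, push CEZ → (s2, a, CEZ)
  read a, top C: go to s3, push ε → (s3, ε, EZ)
All input consumed; state s3 ∈ F.

Accept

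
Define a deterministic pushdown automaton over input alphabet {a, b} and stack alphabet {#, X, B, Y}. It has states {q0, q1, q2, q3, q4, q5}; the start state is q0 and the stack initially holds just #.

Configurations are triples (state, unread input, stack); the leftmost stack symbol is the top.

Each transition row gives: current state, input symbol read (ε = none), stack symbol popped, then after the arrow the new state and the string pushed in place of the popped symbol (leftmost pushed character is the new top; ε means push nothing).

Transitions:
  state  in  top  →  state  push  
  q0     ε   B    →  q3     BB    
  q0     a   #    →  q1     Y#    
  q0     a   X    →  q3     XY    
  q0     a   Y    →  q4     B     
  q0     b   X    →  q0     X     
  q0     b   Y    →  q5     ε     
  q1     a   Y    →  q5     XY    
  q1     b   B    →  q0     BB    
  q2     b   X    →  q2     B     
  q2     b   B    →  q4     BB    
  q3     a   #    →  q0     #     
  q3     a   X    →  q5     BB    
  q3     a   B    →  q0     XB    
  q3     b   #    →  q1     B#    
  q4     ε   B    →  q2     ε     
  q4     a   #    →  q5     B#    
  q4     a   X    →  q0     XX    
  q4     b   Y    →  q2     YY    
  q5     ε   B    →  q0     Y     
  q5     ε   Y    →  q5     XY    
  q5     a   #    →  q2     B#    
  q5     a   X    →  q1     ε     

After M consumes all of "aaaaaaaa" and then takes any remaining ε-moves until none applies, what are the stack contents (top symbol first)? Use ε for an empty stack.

(q0, aaaaaaaa, #) ⊢ (q1, aaaaaaa, Y#) ⊢ (q5, aaaaaa, XY#) ⊢ (q1, aaaaa, Y#) ⊢ (q5, aaaa, XY#) ⊢ (q1, aaa, Y#) ⊢ (q5, aa, XY#) ⊢ (q1, a, Y#) ⊢ (q5, ε, XY#)
All input consumed in state q5 with stack XY#.

XY#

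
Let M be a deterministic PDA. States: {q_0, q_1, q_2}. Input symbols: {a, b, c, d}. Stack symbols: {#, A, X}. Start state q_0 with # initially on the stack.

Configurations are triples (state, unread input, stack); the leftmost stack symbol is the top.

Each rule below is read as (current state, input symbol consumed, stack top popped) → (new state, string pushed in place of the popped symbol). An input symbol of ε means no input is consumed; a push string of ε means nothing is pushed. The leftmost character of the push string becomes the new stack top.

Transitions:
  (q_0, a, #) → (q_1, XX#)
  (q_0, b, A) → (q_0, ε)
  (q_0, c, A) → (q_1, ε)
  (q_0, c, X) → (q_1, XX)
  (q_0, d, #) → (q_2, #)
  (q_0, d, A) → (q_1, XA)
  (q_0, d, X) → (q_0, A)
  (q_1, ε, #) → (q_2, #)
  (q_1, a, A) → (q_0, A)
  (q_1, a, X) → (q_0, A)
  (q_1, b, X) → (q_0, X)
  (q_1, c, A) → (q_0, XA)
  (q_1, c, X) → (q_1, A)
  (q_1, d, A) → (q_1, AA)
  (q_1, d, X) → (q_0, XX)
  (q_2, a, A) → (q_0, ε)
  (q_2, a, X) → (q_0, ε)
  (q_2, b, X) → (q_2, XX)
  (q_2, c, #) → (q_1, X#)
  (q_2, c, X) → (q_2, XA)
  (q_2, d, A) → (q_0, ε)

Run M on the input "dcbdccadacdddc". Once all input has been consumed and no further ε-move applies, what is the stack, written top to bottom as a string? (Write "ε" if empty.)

(q_0, dcbdccadacdddc, #)
  read d, top #: go to q_2, push # → (q_2, cbdccadacdddc, #)
  read c, top #: go to q_1, push X# → (q_1, bdccadacdddc, X#)
  read b, top X: go to q_0, push X → (q_0, dccadacdddc, X#)
  read d, top X: go to q_0, push A → (q_0, ccadacdddc, A#)
  read c, top A: go to q_1, push ε → (q_1, cadacdddc, #)
  ε-move, top #: go to q_2, push # → (q_2, cadacdddc, #)
  read c, top #: go to q_1, push X# → (q_1, adacdddc, X#)
  read a, top X: go to q_0, push A → (q_0, dacdddc, A#)
  read d, top A: go to q_1, push XA → (q_1, acdddc, XA#)
  read a, top X: go to q_0, push A → (q_0, cdddc, AA#)
  read c, top A: go to q_1, push ε → (q_1, dddc, A#)
  read d, top A: go to q_1, push AA → (q_1, ddc, AA#)
  read d, top A: go to q_1, push AA → (q_1, dc, AAA#)
  read d, top A: go to q_1, push AA → (q_1, c, AAAA#)
  read c, top A: go to q_0, push XA → (q_0, ε, XAAAA#)
All input consumed in state q_0 with stack XAAAA#.

XAAAA#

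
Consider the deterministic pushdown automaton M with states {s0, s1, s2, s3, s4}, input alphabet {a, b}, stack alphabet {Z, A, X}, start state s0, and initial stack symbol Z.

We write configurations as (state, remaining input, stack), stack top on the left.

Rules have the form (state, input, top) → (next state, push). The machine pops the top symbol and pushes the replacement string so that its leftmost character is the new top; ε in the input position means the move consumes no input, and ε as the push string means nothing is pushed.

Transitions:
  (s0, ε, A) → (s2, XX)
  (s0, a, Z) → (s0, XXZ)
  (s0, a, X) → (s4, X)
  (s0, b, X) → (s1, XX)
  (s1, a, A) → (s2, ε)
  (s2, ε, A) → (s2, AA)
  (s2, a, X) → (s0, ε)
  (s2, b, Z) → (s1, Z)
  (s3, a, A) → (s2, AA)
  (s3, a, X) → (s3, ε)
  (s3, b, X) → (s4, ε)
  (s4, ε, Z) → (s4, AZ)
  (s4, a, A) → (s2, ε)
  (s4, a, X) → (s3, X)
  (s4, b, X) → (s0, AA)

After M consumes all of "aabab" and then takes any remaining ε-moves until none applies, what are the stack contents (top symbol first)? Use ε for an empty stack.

XXAXZ

(s0, aabab, Z)
  read a, top Z: go to s0, push XXZ → (s0, abab, XXZ)
  read a, top X: go to s4, push X → (s4, bab, XXZ)
  read b, top X: go to s0, push AA → (s0, ab, AAXZ)
  ε-move, top A: go to s2, push XX → (s2, ab, XXAXZ)
  read a, top X: go to s0, push ε → (s0, b, XAXZ)
  read b, top X: go to s1, push XX → (s1, ε, XXAXZ)
All input consumed in state s1 with stack XXAXZ.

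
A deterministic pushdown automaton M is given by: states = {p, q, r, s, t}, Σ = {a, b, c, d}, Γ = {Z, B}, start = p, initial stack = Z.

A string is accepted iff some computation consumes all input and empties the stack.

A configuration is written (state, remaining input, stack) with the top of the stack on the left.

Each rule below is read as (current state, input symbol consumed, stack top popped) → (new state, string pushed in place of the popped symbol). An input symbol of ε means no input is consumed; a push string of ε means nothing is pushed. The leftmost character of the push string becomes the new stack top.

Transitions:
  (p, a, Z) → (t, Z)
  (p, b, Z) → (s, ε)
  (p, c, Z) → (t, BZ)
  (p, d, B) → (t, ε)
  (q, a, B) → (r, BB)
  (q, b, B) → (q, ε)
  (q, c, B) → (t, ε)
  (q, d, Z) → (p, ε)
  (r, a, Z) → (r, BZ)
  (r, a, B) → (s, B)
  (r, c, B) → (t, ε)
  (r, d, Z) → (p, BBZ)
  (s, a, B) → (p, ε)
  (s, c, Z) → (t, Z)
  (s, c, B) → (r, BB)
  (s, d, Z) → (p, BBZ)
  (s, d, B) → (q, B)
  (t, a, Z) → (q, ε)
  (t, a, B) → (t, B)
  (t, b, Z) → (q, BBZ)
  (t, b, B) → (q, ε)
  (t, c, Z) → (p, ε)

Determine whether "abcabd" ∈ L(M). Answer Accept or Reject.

(p, abcabd, Z)
  read a, top Z: go to t, push Z → (t, bcabd, Z)
  read b, top Z: go to q, push BBZ → (q, cabd, BBZ)
  read c, top B: go to t, push ε → (t, abd, BZ)
  read a, top B: go to t, push B → (t, bd, BZ)
  read b, top B: go to q, push ε → (q, d, Z)
  read d, top Z: go to p, push ε → (p, ε, ε)
All input consumed and the stack is empty.

Accept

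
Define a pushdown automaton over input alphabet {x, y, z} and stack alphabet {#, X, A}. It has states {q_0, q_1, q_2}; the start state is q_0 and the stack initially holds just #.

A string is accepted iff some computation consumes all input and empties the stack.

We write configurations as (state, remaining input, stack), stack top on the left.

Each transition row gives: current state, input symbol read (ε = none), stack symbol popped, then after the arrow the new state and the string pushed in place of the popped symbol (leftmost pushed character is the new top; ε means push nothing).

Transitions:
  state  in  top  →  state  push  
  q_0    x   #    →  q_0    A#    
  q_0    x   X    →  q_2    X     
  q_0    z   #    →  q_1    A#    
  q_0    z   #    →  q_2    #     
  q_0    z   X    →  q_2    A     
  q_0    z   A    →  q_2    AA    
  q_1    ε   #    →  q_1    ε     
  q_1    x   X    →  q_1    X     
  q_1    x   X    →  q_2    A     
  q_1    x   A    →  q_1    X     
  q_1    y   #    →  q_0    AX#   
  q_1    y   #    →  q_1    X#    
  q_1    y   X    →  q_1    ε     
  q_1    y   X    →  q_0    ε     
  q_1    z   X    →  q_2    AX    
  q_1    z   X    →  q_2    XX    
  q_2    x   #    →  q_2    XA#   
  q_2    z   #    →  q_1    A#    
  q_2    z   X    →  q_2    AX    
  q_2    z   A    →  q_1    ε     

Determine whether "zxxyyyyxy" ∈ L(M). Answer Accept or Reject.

One accepting computation: (q_0, zxxyyyyxy, #) ⊢ (q_1, xxyyyyxy, A#) ⊢ (q_1, xyyyyxy, X#) ⊢ (q_1, yyyyxy, X#) ⊢ (q_1, yyyxy, #) ⊢ (q_1, yyxy, X#) ⊢ (q_1, yxy, #) ⊢ (q_1, xy, X#) ⊢ (q_1, y, X#) ⊢ (q_1, ε, #) ⊢ (q_1, ε, ε)
All input consumed and the stack is empty.

Accept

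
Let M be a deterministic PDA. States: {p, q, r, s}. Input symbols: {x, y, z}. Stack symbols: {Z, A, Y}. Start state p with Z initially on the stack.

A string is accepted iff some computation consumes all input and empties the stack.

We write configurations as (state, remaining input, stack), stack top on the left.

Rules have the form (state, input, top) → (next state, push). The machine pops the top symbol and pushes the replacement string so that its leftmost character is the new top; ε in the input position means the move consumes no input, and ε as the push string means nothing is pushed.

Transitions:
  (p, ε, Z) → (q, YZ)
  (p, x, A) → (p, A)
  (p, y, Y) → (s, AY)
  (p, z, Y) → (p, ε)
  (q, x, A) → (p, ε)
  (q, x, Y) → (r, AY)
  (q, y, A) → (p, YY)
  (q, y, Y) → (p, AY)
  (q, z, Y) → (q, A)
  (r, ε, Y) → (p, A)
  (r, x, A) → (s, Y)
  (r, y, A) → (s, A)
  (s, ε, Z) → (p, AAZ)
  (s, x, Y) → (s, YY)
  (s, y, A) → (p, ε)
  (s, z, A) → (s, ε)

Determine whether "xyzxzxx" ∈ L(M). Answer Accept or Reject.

Reject

(p, xyzxzxx, Z) ⊢ (q, xyzxzxx, YZ) ⊢ (r, yzxzxx, AYZ) ⊢ (s, zxzxx, AYZ) ⊢ (s, xzxx, YZ) ⊢ (s, zxx, YYZ)
No transition applies at (s, zxx, YYZ); input not fully consumed.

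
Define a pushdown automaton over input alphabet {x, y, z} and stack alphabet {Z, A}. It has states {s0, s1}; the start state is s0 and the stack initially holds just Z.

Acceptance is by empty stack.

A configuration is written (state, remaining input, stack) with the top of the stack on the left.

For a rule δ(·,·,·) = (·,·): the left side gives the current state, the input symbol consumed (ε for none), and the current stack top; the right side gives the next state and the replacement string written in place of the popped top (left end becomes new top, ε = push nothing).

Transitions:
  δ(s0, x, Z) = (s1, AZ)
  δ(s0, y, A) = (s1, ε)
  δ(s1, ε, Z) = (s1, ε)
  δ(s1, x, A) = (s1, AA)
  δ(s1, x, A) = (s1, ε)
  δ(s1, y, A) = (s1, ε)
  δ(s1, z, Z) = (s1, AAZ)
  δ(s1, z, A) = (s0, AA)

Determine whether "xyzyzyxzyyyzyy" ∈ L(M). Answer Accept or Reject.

One accepting computation: (s0, xyzyzyxzyyyzyy, Z) ⊢ (s1, yzyzyxzyyyzyy, AZ) ⊢ (s1, zyzyxzyyyzyy, Z) ⊢ (s1, yzyxzyyyzyy, AAZ) ⊢ (s1, zyxzyyyzyy, AZ) ⊢ (s0, yxzyyyzyy, AAZ) ⊢ (s1, xzyyyzyy, AZ) ⊢ (s1, zyyyzyy, AAZ) ⊢ (s0, yyyzyy, AAAZ) ⊢ (s1, yyzyy, AAZ) ⊢ (s1, yzyy, AZ) ⊢ (s1, zyy, Z) ⊢ (s1, yy, AAZ) ⊢ (s1, y, AZ) ⊢ (s1, ε, Z) ⊢ (s1, ε, ε)
All input consumed and the stack is empty.

Accept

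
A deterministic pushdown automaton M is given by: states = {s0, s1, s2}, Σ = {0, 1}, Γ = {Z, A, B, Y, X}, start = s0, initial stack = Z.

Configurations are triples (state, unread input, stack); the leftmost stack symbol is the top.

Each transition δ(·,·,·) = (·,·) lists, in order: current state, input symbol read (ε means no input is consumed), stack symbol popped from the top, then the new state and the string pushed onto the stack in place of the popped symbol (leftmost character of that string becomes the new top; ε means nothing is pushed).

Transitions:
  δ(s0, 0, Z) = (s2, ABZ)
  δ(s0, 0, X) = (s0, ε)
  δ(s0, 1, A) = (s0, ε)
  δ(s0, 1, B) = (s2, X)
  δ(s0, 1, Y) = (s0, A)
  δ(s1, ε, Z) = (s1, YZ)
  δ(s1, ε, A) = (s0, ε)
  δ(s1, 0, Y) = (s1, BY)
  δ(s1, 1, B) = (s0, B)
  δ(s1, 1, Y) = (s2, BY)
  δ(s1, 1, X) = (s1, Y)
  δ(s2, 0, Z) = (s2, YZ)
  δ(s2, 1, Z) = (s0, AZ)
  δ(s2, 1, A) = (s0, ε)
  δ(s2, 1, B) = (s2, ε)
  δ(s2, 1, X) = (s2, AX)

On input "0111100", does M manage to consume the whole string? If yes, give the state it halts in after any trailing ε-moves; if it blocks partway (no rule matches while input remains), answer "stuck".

(s0, 0111100, Z)
  read 0, top Z: go to s2, push ABZ → (s2, 111100, ABZ)
  read 1, top A: go to s0, push ε → (s0, 11100, BZ)
  read 1, top B: go to s2, push X → (s2, 1100, XZ)
  read 1, top X: go to s2, push AX → (s2, 100, AXZ)
  read 1, top A: go to s0, push ε → (s0, 00, XZ)
  read 0, top X: go to s0, push ε → (s0, 0, Z)
  read 0, top Z: go to s2, push ABZ → (s2, ε, ABZ)
All input consumed; M is in state s2.

s2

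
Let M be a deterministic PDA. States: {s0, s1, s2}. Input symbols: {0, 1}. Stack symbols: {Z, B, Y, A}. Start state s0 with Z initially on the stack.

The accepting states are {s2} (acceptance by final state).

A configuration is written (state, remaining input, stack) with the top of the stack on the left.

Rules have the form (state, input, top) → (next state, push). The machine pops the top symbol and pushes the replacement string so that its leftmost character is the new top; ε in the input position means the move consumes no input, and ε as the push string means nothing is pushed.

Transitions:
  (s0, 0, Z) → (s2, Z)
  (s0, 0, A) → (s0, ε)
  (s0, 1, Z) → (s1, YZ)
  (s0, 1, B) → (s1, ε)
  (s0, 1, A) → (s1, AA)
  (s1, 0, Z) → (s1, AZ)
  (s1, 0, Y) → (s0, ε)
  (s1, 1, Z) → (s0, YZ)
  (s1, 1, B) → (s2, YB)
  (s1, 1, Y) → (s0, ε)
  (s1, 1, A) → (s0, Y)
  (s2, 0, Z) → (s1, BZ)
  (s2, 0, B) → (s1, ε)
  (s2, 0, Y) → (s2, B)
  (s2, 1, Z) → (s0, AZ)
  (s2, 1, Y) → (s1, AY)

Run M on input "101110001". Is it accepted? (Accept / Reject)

Accept

(s0, 101110001, Z)
  read 1, top Z: go to s1, push YZ → (s1, 01110001, YZ)
  read 0, top Y: go to s0, push ε → (s0, 1110001, Z)
  read 1, top Z: go to s1, push YZ → (s1, 110001, YZ)
  read 1, top Y: go to s0, push ε → (s0, 10001, Z)
  read 1, top Z: go to s1, push YZ → (s1, 0001, YZ)
  read 0, top Y: go to s0, push ε → (s0, 001, Z)
  read 0, top Z: go to s2, push Z → (s2, 01, Z)
  read 0, top Z: go to s1, push BZ → (s1, 1, BZ)
  read 1, top B: go to s2, push YB → (s2, ε, YBZ)
All input consumed; state s2 ∈ F.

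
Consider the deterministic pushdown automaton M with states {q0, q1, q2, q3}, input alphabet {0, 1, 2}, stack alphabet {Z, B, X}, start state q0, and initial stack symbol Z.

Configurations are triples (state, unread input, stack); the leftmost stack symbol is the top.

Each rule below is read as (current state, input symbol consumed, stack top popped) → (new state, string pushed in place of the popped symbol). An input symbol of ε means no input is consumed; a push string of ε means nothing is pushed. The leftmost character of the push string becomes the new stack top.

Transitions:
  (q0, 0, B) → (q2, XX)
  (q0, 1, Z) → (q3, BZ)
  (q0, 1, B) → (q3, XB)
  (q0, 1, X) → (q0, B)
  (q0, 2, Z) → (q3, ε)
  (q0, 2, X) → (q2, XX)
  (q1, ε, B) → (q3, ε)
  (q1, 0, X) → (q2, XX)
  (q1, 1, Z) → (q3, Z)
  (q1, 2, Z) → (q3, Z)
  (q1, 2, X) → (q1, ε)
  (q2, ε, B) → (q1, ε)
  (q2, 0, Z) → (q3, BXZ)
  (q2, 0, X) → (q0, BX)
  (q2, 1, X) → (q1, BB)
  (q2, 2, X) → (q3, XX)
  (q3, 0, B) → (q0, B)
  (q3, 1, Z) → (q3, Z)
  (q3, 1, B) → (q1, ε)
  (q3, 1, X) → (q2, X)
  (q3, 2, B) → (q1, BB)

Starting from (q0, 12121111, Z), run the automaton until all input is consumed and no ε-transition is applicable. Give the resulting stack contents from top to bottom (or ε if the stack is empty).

Z

(q0, 12121111, Z)
  read 1, top Z: go to q3, push BZ → (q3, 2121111, BZ)
  read 2, top B: go to q1, push BB → (q1, 121111, BBZ)
  ε-move, top B: go to q3, push ε → (q3, 121111, BZ)
  read 1, top B: go to q1, push ε → (q1, 21111, Z)
  read 2, top Z: go to q3, push Z → (q3, 1111, Z)
  read 1, top Z: go to q3, push Z → (q3, 111, Z)
  read 1, top Z: go to q3, push Z → (q3, 11, Z)
  read 1, top Z: go to q3, push Z → (q3, 1, Z)
  read 1, top Z: go to q3, push Z → (q3, ε, Z)
All input consumed in state q3 with stack Z.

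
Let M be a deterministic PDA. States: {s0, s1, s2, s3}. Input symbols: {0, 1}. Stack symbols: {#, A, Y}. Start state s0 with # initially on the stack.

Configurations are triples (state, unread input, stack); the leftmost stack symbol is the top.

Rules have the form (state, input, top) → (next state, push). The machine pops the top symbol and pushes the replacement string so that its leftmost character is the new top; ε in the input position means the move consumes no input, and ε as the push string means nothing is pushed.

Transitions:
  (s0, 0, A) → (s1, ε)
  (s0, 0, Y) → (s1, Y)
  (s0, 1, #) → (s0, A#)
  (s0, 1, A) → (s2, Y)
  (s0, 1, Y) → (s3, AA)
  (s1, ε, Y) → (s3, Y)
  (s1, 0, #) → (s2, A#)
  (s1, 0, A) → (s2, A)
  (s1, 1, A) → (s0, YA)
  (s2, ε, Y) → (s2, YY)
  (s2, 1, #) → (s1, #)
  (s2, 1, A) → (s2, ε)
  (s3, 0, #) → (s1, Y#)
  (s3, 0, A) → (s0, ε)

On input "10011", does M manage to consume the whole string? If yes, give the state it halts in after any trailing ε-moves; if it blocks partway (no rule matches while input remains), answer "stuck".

(s0, 10011, #)
  read 1, top #: go to s0, push A# → (s0, 0011, A#)
  read 0, top A: go to s1, push ε → (s1, 011, #)
  read 0, top #: go to s2, push A# → (s2, 11, A#)
  read 1, top A: go to s2, push ε → (s2, 1, #)
  read 1, top #: go to s1, push # → (s1, ε, #)
All input consumed; M is in state s1.

s1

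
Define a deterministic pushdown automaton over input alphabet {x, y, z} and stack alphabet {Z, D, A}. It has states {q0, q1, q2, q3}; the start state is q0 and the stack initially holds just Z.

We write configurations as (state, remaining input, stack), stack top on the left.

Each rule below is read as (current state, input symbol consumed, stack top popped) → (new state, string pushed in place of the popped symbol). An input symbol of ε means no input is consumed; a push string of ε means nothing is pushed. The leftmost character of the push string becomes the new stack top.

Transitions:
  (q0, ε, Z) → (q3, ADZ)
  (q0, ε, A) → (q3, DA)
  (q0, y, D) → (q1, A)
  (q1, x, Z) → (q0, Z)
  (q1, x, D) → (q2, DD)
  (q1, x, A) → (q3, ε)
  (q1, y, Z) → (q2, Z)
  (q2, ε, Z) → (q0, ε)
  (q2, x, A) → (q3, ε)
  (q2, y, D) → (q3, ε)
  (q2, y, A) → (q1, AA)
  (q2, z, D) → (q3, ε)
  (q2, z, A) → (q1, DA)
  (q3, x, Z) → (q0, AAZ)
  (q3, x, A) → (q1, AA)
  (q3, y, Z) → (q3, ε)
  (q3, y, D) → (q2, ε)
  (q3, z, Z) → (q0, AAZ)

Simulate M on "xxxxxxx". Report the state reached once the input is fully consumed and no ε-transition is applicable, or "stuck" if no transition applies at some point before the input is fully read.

(q0, xxxxxxx, Z) ⊢ (q3, xxxxxxx, ADZ) ⊢ (q1, xxxxxx, AADZ) ⊢ (q3, xxxxx, ADZ) ⊢ (q1, xxxx, AADZ) ⊢ (q3, xxx, ADZ) ⊢ (q1, xx, AADZ) ⊢ (q3, x, ADZ) ⊢ (q1, ε, AADZ)
All input consumed; M is in state q1.

q1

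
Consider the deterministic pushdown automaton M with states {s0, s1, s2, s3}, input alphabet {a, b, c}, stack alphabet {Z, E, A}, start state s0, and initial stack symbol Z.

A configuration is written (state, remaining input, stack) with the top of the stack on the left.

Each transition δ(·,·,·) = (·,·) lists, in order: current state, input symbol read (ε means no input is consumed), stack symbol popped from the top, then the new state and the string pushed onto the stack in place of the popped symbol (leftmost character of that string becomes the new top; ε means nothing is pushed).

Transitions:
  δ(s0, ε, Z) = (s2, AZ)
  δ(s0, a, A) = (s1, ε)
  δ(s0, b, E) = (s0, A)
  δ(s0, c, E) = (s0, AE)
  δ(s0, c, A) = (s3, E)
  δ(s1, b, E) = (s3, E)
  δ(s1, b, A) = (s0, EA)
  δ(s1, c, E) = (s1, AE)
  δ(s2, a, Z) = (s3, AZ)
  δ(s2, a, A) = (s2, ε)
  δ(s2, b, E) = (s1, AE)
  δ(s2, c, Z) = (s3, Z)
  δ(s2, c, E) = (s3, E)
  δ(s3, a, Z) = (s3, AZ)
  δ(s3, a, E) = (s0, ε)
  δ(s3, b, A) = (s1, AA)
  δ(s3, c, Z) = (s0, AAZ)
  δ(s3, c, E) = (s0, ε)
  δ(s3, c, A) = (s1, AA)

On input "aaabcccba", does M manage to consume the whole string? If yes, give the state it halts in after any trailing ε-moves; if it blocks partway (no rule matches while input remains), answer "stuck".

(s0, aaabcccba, Z)
  ε-move, top Z: go to s2, push AZ → (s2, aaabcccba, AZ)
  read a, top A: go to s2, push ε → (s2, aabcccba, Z)
  read a, top Z: go to s3, push AZ → (s3, abcccba, AZ)
No transition for (s3, a, top A); M blocks with input abcccba remaining.

stuck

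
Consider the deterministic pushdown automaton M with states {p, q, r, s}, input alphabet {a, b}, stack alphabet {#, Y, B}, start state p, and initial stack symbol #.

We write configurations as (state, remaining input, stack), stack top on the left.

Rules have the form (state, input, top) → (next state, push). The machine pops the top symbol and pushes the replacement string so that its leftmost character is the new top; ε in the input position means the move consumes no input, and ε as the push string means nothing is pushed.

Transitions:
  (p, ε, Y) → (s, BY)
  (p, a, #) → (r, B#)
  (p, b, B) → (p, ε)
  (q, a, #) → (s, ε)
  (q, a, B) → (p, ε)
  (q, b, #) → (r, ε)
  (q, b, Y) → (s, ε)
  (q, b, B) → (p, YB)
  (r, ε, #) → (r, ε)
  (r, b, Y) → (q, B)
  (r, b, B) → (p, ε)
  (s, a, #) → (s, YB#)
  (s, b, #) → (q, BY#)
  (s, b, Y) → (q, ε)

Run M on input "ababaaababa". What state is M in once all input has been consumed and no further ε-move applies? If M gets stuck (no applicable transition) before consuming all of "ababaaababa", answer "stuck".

(p, ababaaababa, #)
  read a, top #: go to r, push B# → (r, babaaababa, B#)
  read b, top B: go to p, push ε → (p, abaaababa, #)
  read a, top #: go to r, push B# → (r, baaababa, B#)
  read b, top B: go to p, push ε → (p, aaababa, #)
  read a, top #: go to r, push B# → (r, aababa, B#)
No transition for (r, a, top B); M blocks with input aababa remaining.

stuck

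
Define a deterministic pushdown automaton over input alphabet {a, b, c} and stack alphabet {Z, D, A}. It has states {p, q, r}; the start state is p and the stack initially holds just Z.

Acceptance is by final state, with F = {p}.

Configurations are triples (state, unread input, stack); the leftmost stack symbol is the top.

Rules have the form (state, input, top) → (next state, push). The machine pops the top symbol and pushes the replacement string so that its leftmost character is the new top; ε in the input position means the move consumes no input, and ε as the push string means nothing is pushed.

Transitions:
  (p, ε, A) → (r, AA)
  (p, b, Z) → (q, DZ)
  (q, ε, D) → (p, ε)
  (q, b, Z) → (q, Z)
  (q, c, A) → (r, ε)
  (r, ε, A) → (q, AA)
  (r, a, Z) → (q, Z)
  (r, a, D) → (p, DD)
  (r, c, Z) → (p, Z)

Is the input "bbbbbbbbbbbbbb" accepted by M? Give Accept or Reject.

(p, bbbbbbbbbbbbbb, Z)
  read b, top Z: go to q, push DZ → (q, bbbbbbbbbbbbb, DZ)
  ε-move, top D: go to p, push ε → (p, bbbbbbbbbbbbb, Z)
  read b, top Z: go to q, push DZ → (q, bbbbbbbbbbbb, DZ)
  ε-move, top D: go to p, push ε → (p, bbbbbbbbbbbb, Z)
  read b, top Z: go to q, push DZ → (q, bbbbbbbbbbb, DZ)
  ε-move, top D: go to p, push ε → (p, bbbbbbbbbbb, Z)
  read b, top Z: go to q, push DZ → (q, bbbbbbbbbb, DZ)
  ε-move, top D: go to p, push ε → (p, bbbbbbbbbb, Z)
  read b, top Z: go to q, push DZ → (q, bbbbbbbbb, DZ)
  ε-move, top D: go to p, push ε → (p, bbbbbbbbb, Z)
  read b, top Z: go to q, push DZ → (q, bbbbbbbb, DZ)
  ε-move, top D: go to p, push ε → (p, bbbbbbbb, Z)
  read b, top Z: go to q, push DZ → (q, bbbbbbb, DZ)
  ε-move, top D: go to p, push ε → (p, bbbbbbb, Z)
  read b, top Z: go to q, push DZ → (q, bbbbbb, DZ)
  ε-move, top D: go to p, push ε → (p, bbbbbb, Z)
  read b, top Z: go to q, push DZ → (q, bbbbb, DZ)
  ε-move, top D: go to p, push ε → (p, bbbbb, Z)
  read b, top Z: go to q, push DZ → (q, bbbb, DZ)
  ε-move, top D: go to p, push ε → (p, bbbb, Z)
  read b, top Z: go to q, push DZ → (q, bbb, DZ)
  ε-move, top D: go to p, push ε → (p, bbb, Z)
  read b, top Z: go to q, push DZ → (q, bb, DZ)
  ε-move, top D: go to p, push ε → (p, bb, Z)
  read b, top Z: go to q, push DZ → (q, b, DZ)
  ε-move, top D: go to p, push ε → (p, b, Z)
  read b, top Z: go to q, push DZ → (q, ε, DZ)
  ε-move, top D: go to p, push ε → (p, ε, Z)
All input consumed; state p ∈ F.

Accept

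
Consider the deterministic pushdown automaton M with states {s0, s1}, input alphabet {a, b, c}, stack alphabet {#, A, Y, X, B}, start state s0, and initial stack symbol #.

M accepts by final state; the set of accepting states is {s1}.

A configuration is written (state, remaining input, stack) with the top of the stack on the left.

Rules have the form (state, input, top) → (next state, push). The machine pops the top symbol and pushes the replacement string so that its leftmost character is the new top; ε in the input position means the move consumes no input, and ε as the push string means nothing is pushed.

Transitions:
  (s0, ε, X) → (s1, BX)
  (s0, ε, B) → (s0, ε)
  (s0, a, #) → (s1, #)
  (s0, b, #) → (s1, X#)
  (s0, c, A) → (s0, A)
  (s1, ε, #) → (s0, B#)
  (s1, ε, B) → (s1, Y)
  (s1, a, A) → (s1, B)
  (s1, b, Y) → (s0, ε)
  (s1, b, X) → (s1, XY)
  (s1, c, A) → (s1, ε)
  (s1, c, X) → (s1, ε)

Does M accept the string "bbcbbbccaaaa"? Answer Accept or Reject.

Reject

(s0, bbcbbbccaaaa, #) ⊢ (s1, bcbbbccaaaa, X#) ⊢ (s1, cbbbccaaaa, XY#) ⊢ (s1, bbbccaaaa, Y#) ⊢ (s0, bbccaaaa, #) ⊢ (s1, bccaaaa, X#) ⊢ (s1, ccaaaa, XY#) ⊢ (s1, caaaa, Y#)
No transition applies at (s1, caaaa, Y#); input not fully consumed.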